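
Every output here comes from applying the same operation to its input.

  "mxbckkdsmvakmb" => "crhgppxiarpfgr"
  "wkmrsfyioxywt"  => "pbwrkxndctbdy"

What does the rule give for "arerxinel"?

wfwjncjsq

Rule — shift every letter 5 places forward in the alphabet (wrapping around), then swap each adjacent pair of characters (1↔2, 3↔4, ...).
Working it through for "arerxinel": intermediate "fwjwcnsjq", final "wfwjncjsq".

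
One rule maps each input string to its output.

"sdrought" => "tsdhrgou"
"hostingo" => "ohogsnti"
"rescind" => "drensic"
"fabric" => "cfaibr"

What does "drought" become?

The transformation: swap the first and last characters, then take characters alternately from the front and the back (1st, last, 2nd, 2nd-last, ...).
Starting from "drought": after the first operation, "troughd"; after the second, "tdrhogu".

tdrhogu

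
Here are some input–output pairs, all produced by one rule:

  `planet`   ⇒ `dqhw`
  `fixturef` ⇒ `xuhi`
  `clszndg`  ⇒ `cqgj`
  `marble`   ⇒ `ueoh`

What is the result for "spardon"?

The pattern: shift every letter 3 places forward in the alphabet (wrapping around), then keep only the last 4 characters.
On "spardon": the first step gives "vsdugrq", and the second then gives "ugrq".

ugrq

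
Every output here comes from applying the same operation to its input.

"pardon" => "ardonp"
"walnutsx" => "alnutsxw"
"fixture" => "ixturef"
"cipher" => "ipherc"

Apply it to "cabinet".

abinetc

The transformation: move the first character to the end.
"cabinet" → "abinetc".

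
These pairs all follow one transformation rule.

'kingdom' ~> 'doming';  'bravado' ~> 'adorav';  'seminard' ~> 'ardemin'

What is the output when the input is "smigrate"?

atemigr

The transformation: delete the first character, then move the last 3 characters to the front (rotate right by 3).
Applying both steps to "smigrate": "migrate", then "atemigr".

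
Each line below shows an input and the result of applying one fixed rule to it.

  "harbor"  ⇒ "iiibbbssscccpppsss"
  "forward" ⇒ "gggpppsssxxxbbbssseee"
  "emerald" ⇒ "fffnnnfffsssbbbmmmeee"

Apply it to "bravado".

What's happening: shift every letter 1 place forward in the alphabet (wrapping around), then repeat every character 3 times.
On "bravado": the first step gives "csbwbep", and the second then gives "cccsssbbbwwwbbbeeeppp".
(Check on "harbor": → "ibscps" → "iiibbbssscccpppsss" ✓)

cccsssbbbwwwbbbeeeppp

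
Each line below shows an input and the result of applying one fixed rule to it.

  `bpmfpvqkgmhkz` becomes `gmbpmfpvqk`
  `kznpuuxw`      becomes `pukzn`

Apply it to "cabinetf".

incab

In each case the input is transformed by: delete the last 3 characters, then move the last 2 characters to the front (rotate right by 2).
On "cabinetf": the first step gives "cabin", and the second then gives "incab".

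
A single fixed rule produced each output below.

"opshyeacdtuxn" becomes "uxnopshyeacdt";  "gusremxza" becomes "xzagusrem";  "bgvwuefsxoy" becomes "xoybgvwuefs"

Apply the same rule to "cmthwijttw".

ttwcmthwij

Each output is the input with this applied: move the last 3 characters to the front (rotate right by 3).
"cmthwijttw" → "ttwcmthwij".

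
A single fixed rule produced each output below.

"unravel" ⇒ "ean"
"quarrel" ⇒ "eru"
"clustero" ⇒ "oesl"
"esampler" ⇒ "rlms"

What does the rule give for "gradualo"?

oadr

The rule is to keep every other character starting from the second (positions 2nd, 4th, 6th, ...), then reverse the string.
On "gradualo": the first step gives "rdao", and the second then gives "oadr".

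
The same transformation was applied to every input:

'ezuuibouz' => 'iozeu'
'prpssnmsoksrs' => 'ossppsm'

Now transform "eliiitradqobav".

doaeiir

The transformation: keep every other character starting from the first (positions 1st, 3rd, 5th, ...), then move the last 3 characters to the front (rotate right by 3).
On "eliiitradqobav" that produces "doaeiir".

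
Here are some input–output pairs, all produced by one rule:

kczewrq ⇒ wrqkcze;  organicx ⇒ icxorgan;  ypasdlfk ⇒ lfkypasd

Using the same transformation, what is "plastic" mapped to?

Each output is the input with this applied: move the last 3 characters to the front (rotate right by 3).
"plastic" → "ticplas".

ticplas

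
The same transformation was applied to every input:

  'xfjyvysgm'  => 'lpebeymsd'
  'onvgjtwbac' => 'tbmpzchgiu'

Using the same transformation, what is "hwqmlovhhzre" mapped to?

cwsrubnnfxkn

Looking at the pairs, the operation is to move the first character to the end, then shift every letter 6 places forward in the alphabet (wrapping around).
On "hwqmlovhhzre": the first step gives "wqmlovhhzreh", and the second then gives "cwsrubnnfxkn".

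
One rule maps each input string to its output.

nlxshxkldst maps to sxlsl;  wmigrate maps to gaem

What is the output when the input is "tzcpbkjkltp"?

The pattern: keep every other character starting from the second (positions 2nd, 4th, 6th, ...), then move the first character to the end.
"tzcpbkjkltp" → "zpkkt" → "pkktz".

pkktz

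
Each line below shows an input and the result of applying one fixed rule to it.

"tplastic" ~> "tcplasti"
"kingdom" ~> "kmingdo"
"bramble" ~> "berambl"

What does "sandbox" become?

sxandbo

Looking at the pairs, the operation is to swap the first and last characters, then move the last character to the front.
Applying that to "sandbox" gives "sxandbo".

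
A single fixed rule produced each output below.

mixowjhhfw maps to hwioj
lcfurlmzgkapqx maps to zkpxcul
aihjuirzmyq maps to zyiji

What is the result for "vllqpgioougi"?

ouilqg

Rule — keep every other character starting from the second (positions 2nd, 4th, 6th, ...), then move the first 3 characters to the end (rotate left by 3).
Applying both steps to "vllqpgioougi": "lqgoui", then "ouilqg".
(Check on "aihjuirzmyq": → "ijizy" → "zyiji" ✓)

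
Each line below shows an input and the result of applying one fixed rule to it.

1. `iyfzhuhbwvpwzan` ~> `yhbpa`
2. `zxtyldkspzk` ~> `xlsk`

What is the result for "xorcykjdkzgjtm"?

The rule is to keep one character in every 3, starting at position 2 (positions 2nd, 5th, 8th, ...).
On "xorcykjdkzgjtm" that produces "oydgm".

oydgm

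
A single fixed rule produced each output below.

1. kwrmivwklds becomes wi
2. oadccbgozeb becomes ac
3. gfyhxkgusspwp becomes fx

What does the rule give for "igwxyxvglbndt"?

gy

The rule is to keep one character in every 3, starting at position 2 (positions 2nd, 5th, 8th, ...), then delete the last 2 characters.
For "igwxyxvglbndt", step one produces "gygn"; step two turns that into "gy".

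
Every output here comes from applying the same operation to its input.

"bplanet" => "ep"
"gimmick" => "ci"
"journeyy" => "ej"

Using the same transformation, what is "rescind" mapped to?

Rule — move the first 3 characters to the end (rotate left by 3), then keep one character in every 3, starting at position 3 (positions 3rd, 6th, 9th, ...).
Applying both steps to "rescind": "cindres", then "ne".

ne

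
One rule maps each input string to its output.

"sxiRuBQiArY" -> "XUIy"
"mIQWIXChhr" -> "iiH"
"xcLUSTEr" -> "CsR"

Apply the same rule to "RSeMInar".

In each case the input is transformed by: keep one character in every 3, starting at position 2 (positions 2nd, 5th, 8th, ...), then flip the case of every letter.
"RSeMInar" → "SIr" → "siR".
(Check on "mIQWIXChhr": → "IIh" → "iiH" ✓)

siR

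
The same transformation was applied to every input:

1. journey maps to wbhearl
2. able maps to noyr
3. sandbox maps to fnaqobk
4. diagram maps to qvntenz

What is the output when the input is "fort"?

sbeg

Looking at the pairs, the operation is to shift every letter 13 places forward in the alphabet (wrapping around) — i.e. ROT13.
"fort" → "sbeg".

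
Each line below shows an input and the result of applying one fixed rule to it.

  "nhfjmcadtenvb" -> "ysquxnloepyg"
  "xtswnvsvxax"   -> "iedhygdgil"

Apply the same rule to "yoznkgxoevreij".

jzkyvrizpgcpt

The pattern: delete the last character, then shift every letter 11 places forward in the alphabet (wrapping around).
For "yoznkgxoevreij", step one produces "yoznkgxoevrei"; step two turns that into "jzkyvrizpgcpt".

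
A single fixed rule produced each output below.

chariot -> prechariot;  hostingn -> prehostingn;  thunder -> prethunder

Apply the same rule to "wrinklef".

Rule — prepend "pre".
For "wrinklef" the result is "prewrinklef".

prewrinklef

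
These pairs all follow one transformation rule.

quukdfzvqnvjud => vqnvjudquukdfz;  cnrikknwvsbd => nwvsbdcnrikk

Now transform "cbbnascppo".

scppocbbna

The transformation: swap the front and back halves of the string.
So "cbbnascppo" becomes "scppocbbna".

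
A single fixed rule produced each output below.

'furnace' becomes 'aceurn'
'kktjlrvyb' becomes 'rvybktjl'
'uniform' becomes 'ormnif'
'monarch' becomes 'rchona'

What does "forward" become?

ardorw

The transformation: delete the first character, then swap the front and back halves of the string.
On "forward" that produces "ardorw".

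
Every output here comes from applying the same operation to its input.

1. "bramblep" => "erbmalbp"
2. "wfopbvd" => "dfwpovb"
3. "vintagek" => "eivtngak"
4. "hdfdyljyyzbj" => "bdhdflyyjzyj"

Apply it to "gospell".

Each output is the input with this applied: swap each adjacent pair of characters (1↔2, 3↔4, ...), then move the last character to the front.
Starting from "gospell": after the first operation, "ogpslel"; after the second, "logpsle".

logpsle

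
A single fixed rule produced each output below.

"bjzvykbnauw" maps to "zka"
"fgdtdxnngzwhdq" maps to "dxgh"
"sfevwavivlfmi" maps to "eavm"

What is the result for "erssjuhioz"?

The transformation: keep one character in every 3, starting at position 3 (positions 3rd, 6th, 9th, ...).
Doing the same to "erssjuhioz": "suo".

suo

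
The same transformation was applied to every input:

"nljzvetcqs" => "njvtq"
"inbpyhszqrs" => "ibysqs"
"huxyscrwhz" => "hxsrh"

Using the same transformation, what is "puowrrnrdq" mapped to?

pornd

The rule is to keep every other character starting from the first (positions 1st, 3rd, 5th, ...).
So "puowrrnrdq" becomes "pornd".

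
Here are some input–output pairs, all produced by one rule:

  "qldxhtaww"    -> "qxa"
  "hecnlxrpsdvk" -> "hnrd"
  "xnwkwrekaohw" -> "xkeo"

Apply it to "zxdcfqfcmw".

zcfw

The pattern: keep one character in every 3, starting at position 1 (positions 1st, 4th, 7th, ...).
"zxdcfqfcmw" → "zcfw".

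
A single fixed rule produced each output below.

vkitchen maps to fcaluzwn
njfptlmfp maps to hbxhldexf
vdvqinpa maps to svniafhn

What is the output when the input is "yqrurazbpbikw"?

In each case the input is transformed by: swap the first and last characters, then shift every letter 8 places backward in the alphabet (wrapping around).
Doing the same to "yqrurazbpbikw": "oijmjsrthtacq".

oijmjsrthtacq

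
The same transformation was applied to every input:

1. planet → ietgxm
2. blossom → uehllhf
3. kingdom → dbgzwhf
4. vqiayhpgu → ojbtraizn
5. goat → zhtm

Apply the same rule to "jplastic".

cietlmbv

Rule — shift every letter 7 places backward in the alphabet (wrapping around).
So "jplastic" becomes "cietlmbv".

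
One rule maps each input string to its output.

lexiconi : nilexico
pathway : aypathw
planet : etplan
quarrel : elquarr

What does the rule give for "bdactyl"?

Rule — move the last 2 characters to the front (rotate right by 2).
For "bdactyl" the result is "ylbdact".

ylbdact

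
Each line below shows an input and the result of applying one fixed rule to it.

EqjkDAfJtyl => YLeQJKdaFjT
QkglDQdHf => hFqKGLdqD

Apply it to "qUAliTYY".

In each case the input is transformed by: move the last 2 characters to the front (rotate right by 2), then flip the case of every letter.
Applying both steps to "qUAliTYY": "YYqUAliT", then "yyQuaLIt".

yyQuaLIt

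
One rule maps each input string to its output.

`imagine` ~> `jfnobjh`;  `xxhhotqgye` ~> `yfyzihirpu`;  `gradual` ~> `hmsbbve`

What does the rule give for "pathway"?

qzbbuxi

The rule is to shift every letter 1 place forward in the alphabet (wrapping around), then take characters alternately from the front and the back (1st, last, 2nd, 2nd-last, ...).
So "pathway" becomes "qzbbuxi".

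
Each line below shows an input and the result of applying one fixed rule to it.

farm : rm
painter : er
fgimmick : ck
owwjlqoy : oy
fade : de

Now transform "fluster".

er

The rule is to keep only the last 2 characters.
Applying that to "fluster" gives "er".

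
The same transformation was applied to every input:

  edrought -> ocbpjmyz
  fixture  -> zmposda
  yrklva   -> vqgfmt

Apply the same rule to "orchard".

The rule is to shift every letter 5 places backward in the alphabet (wrapping around), then reverse the string.
For "orchard", step one produces "jmxcvmy"; step two turns that into "ymvcxmj".

ymvcxmj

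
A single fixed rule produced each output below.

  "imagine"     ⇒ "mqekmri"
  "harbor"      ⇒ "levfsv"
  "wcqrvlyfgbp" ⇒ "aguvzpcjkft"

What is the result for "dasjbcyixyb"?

The rule is to shift every letter 4 places forward in the alphabet (wrapping around).
"dasjbcyixyb" → "hewnfgcmbcf".

hewnfgcmbcf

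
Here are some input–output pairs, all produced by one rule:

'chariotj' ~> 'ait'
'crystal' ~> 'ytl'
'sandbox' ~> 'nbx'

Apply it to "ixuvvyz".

The transformation: delete the first character, then keep every other character starting from the second (positions 2nd, 4th, 6th, ...).
So "ixuvvyz" becomes "uvz".

uvz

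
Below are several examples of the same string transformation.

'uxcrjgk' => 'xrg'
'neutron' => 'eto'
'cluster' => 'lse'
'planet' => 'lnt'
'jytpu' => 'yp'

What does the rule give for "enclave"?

The transformation: keep every other character starting from the second (positions 2nd, 4th, 6th, ...).
So "enclave" becomes "nlv".

nlv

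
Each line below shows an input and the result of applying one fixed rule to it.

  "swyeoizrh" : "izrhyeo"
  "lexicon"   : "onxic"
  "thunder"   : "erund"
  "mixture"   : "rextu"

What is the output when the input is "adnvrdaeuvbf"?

In each case the input is transformed by: delete the first 2 characters, then move the first 3 characters to the end (rotate left by 3).
For "adnvrdaeuvbf", step one produces "nvrdaeuvbf"; step two turns that into "daeuvbfnvr".

daeuvbfnvr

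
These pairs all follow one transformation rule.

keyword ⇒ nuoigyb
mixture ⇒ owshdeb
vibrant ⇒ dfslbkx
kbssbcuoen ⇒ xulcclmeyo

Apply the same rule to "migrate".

The transformation: shift every letter 10 places forward in the alphabet (wrapping around), then move the last character to the front.
Applying that to "migrate" gives "owsqbkd".

owsqbkd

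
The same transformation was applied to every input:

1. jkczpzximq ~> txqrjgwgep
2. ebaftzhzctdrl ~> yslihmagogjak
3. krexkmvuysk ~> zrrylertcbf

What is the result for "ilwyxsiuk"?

What's happening: shift every letter 7 places forward in the alphabet (wrapping around), then move the last 2 characters to the front (rotate right by 2).
For "ilwyxsiuk", step one produces "psdfezpbr"; step two turns that into "brpsdfezp".
(Check on "krexkmvuysk": → "rylertcbfzr" → "zrrylertcbf" ✓)

brpsdfezp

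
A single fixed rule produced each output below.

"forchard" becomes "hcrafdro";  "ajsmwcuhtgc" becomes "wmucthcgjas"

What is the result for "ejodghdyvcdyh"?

In each case the input is transformed by: move the first 3 characters to the end (rotate left by 3), then swap each adjacent pair of characters (1↔2, 3↔4, ...).
Starting from "ejodghdyvcdyh": after the first operation, "dghdyvcdyhejo"; after the second, "gddhvydchyjeo".
(Check on "forchard": → "chardfor" → "hcrafdro" ✓)

gddhvydchyjeo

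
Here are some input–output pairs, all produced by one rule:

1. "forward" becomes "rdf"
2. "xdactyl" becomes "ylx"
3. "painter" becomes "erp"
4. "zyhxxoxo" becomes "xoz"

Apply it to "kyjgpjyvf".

vfk

In each case the input is transformed by: move the last 2 characters to the front (rotate right by 2), then keep only the first 3 characters.
Working it through for "kyjgpjyvf": intermediate "vfkyjgpjy", final "vfk".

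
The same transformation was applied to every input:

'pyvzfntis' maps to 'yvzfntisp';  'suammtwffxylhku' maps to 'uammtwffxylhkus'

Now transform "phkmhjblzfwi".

The pattern: move the first character to the end.
For "phkmhjblzfwi" the result is "hkmhjblzfwip".

hkmhjblzfwip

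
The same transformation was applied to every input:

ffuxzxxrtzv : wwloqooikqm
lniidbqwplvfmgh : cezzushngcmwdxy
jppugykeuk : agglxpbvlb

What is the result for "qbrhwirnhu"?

In each case the input is transformed by: shift every letter 9 places backward in the alphabet (wrapping around).
For "qbrhwirnhu" the result is "hsiynzieyl".

hsiynzieyl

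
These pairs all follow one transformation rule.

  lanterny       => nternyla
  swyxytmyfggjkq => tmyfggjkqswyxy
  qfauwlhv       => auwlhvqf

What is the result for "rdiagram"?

iagramrd

The pattern: move the last 2 characters to the front (rotate right by 2), then swap the front and back halves of the string.
On "rdiagram" that produces "iagramrd".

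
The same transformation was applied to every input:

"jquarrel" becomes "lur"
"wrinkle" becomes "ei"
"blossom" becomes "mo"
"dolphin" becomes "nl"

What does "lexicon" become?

The rule is to take characters alternately from the front and the back (1st, last, 2nd, 2nd-last, ...), then keep one character in every 3, starting at position 2 (positions 2nd, 5th, 8th, ...).
Starting from "lexicon": after the first operation, "lneoxci"; after the second, "nx".

nx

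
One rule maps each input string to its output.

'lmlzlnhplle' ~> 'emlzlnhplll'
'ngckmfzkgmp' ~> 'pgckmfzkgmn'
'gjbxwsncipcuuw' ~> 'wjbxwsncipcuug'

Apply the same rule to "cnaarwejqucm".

mnaarwejqucc

Looking at the pairs, the operation is to swap the first and last characters.
For "cnaarwejqucm" the result is "mnaarwejqucc".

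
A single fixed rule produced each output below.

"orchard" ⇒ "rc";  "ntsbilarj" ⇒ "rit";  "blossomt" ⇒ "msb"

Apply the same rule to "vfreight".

What's happening: reverse the string, then keep one character in every 3, starting at position 2 (positions 2nd, 5th, 8th, ...).
On "vfreight": the first step gives "thgierfv", and the second then gives "hev".

hev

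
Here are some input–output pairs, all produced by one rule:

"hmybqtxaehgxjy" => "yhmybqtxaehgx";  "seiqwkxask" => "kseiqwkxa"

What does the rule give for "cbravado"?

ocbrava

Looking at the pairs, the operation is to move the last character to the front, then delete the last character.
So "cbravado" becomes "ocbrava".
(Check on "hmybqtxaehgxjy": → "yhmybqtxaehgxj" → "yhmybqtxaehgx" ✓)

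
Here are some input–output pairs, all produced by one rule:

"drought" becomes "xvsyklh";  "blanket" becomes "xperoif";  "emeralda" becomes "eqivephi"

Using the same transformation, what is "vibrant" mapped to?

Each output is the input with this applied: shift every letter 4 places forward in the alphabet (wrapping around), then swap the first and last characters.
Starting from "vibrant": after the first operation, "zmfverx"; after the second, "xmfverz".

xmfverz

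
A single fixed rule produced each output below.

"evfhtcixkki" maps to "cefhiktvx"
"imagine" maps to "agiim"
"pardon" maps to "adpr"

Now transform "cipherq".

cehip

Looking at the pairs, the operation is to delete the last 2 characters, then sort the characters into alphabetical order.
For "cipherq", step one produces "ciphe"; step two turns that into "cehip".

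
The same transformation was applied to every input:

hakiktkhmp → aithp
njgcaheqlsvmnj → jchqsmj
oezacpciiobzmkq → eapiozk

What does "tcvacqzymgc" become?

The transformation: keep every other character starting from the second (positions 2nd, 4th, 6th, ...).
Applying that to "tcvacqzymgc" gives "caqyg".

caqyg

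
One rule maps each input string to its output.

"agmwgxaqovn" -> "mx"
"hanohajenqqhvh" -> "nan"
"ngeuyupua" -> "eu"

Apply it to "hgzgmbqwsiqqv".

zbs

The transformation: keep one character in every 3, starting at position 3 (positions 3rd, 6th, 9th, ...), then delete the last character.
Starting from "hgzgmbqwsiqqv": after the first operation, "zbsq"; after the second, "zbs".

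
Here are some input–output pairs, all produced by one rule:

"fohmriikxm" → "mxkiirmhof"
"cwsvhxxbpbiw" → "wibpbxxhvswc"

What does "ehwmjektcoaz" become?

zaoctkejmwhe

The rule is to reverse the string.
Doing the same to "ehwmjektcoaz": "zaoctkejmwhe".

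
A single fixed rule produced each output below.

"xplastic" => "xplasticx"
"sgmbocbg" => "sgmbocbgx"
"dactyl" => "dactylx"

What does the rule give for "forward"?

The pattern: append "x".
For "forward" the result is "forwardx".

forwardx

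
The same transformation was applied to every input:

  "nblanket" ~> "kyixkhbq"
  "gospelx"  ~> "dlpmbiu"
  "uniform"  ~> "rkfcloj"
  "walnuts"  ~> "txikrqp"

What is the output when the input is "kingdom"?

Rule — shift every letter 3 places backward in the alphabet (wrapping around).
For "kingdom" the result is "hfkdalj".

hfkdalj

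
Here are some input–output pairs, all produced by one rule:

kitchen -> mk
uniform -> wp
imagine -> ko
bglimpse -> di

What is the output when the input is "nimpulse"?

In each case the input is transformed by: shift every letter 2 places forward in the alphabet (wrapping around), then keep only the first 2 characters.
Starting from "nimpulse": after the first operation, "pkorwnug"; after the second, "pk".

pk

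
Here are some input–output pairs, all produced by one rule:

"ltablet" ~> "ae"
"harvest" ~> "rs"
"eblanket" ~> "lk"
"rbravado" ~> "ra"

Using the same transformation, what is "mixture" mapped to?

xr

Looking at the pairs, the operation is to keep one character in every 3, starting at position 3 (positions 3rd, 6th, 9th, ...).
On "mixture" that produces "xr".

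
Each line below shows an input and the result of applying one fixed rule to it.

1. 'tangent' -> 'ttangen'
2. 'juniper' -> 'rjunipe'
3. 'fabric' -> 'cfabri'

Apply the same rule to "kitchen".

Rule — move the last character to the front.
On "kitchen" that produces "nkitche".

nkitche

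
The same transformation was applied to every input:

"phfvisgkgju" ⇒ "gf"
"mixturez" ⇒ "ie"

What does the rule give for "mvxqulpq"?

ml

Looking at the pairs, the operation is to sort the characters into reverse alphabetical order, then keep only the last 2 characters.
Applying both steps to "mvxqulpq": "xvuqqpml", then "ml".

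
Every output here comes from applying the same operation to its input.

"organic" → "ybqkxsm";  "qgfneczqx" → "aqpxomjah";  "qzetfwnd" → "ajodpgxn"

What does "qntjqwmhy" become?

Looking at the pairs, the operation is to shift every letter 10 places forward in the alphabet (wrapping around).
Applying that to "qntjqwmhy" gives "axdtagwri".

axdtagwri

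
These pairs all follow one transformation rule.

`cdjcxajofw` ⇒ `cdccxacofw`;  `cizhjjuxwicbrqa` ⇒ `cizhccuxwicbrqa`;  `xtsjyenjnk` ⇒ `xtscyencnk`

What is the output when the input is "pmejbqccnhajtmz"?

The pattern: replace every "j" with "c".
For "pmejbqccnhajtmz" the result is "pmecbqccnhactmz".

pmecbqccnhactmz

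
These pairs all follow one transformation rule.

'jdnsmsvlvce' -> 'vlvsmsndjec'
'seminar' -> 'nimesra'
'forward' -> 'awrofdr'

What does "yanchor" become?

hcnayro

Looking at the pairs, the operation is to reverse the string, then move the first 2 characters to the end (rotate left by 2).
Starting from "yanchor": after the first operation, "rohcnay"; after the second, "hcnayro".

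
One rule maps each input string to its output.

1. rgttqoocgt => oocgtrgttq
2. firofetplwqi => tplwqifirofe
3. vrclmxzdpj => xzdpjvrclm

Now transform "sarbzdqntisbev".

ntisbevsarbzdq

The pattern: swap the front and back halves of the string.
For "sarbzdqntisbev" the result is "ntisbevsarbzdq".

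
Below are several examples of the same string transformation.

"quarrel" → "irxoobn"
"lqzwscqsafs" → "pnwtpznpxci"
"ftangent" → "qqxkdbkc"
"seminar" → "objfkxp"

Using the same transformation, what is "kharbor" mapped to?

oexoylh

In each case the input is transformed by: swap the first and last characters, then shift every letter 3 places backward in the alphabet (wrapping around).
Starting from "kharbor": after the first operation, "rharbok"; after the second, "oexoylh".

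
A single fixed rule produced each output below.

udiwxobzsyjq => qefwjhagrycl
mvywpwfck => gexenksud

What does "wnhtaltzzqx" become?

Looking at the pairs, the operation is to move the first 2 characters to the end (rotate left by 2), then shift every letter 8 places forward in the alphabet (wrapping around).
So "wnhtaltzzqx" becomes "pbitbhhyfev".

pbitbhhyfev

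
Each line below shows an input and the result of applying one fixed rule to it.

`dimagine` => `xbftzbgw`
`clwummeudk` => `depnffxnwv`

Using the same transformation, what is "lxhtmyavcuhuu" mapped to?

The rule is to shift every letter 7 places backward in the alphabet (wrapping around), then swap the first and last characters.
So "lxhtmyavcuhuu" becomes "nqamfrtovnane".

nqamfrtovnane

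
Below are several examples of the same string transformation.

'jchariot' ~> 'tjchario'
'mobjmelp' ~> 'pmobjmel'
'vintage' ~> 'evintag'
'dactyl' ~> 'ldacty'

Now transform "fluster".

rfluste

The pattern: move the last character to the front.
For "fluster" the result is "rfluste".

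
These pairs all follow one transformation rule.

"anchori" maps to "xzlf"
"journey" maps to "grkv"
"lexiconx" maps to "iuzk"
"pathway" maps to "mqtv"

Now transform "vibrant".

The rule is to shift every letter 3 places backward in the alphabet (wrapping around), then keep every other character starting from the first (positions 1st, 3rd, 5th, ...).
For "vibrant", step one produces "sfyoxkq"; step two turns that into "syxq".
(Check on "lexiconx": → "ibufzlku" → "iuzk" ✓)

syxq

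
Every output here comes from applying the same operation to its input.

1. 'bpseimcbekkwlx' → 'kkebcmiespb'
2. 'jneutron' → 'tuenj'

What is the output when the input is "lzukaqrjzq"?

rqakuzl

Each output is the input with this applied: delete the last 3 characters, then reverse the string.
For "lzukaqrjzq", step one produces "lzukaqr"; step two turns that into "rqakuzl".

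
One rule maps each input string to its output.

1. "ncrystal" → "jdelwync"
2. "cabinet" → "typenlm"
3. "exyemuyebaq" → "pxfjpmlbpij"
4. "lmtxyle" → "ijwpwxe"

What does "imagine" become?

Looking at the pairs, the operation is to move the first 3 characters to the end (rotate left by 3), then shift every letter 11 places forward in the alphabet (wrapping around).
For "imagine", step one produces "gineima"; step two turns that into "rtyptxl".
(Check on "ncrystal": → "ystalncr" → "jdelwync" ✓)

rtyptxl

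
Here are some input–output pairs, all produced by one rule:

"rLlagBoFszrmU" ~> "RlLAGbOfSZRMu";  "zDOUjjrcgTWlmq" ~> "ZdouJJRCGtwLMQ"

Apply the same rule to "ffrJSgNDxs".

FFRjsGndXS

The pattern: flip the case of every letter.
"ffrJSgNDxs" → "FFRjsGndXS".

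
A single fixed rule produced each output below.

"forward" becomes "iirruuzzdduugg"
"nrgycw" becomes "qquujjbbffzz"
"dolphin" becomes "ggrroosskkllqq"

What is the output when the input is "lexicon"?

Looking at the pairs, the operation is to double every character, then shift every letter 3 places forward in the alphabet (wrapping around).
On "lexicon" that produces "oohhaallffrrqq".
(Check on "dolphin": → "ddoollpphhiinn" → "ggrroosskkllqq" ✓)

oohhaallffrrqq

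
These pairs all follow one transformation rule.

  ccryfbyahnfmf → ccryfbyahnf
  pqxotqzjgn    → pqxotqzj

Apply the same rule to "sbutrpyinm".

sbutrpyi

In each case the input is transformed by: delete the last 2 characters.
So "sbutrpyinm" becomes "sbutrpyi".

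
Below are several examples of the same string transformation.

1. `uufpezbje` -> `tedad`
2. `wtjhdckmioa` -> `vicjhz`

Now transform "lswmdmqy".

Each output is the input with this applied: shift every letter 1 place backward in the alphabet (wrapping around), then keep every other character starting from the first (positions 1st, 3rd, 5th, ...).
Applying both steps to "lswmdmqy": "krvlclpx", then "kvcp".

kvcp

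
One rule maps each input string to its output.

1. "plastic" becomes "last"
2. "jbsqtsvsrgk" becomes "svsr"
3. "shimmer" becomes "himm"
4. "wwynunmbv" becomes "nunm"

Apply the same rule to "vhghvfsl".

Rule — move the last 2 characters to the front (rotate right by 2), then keep only the last 4 characters.
"vhghvfsl" → "slvhghvf" → "ghvf".

ghvf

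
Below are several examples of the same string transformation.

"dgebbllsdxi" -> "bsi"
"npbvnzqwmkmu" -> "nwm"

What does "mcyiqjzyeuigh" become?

qyi

Rule — delete the first 3 characters, then keep one character in every 3, starting at position 2 (positions 2nd, 5th, 8th, ...).
For "mcyiqjzyeuigh", step one produces "iqjzyeuigh"; step two turns that into "qyi".
(Check on "npbvnzqwmkmu": → "vnzqwmkmu" → "nwm" ✓)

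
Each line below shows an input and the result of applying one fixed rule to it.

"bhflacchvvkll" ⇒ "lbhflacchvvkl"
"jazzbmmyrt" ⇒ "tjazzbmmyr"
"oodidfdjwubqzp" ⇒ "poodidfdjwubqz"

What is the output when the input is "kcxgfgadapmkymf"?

fkcxgfgadapmkym

The rule is to move the last character to the front.
"kcxgfgadapmkymf" → "fkcxgfgadapmkym".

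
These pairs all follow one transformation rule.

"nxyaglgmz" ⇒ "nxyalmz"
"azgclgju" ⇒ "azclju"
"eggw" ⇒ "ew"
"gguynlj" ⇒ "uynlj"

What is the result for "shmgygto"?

The transformation: remove every "g".
For "shmgygto" the result is "shmyto".

shmyto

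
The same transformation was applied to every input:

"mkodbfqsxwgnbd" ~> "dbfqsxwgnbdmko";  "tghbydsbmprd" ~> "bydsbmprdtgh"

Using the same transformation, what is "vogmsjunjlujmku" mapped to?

msjunjlujmkuvog

Each output is the input with this applied: move the first 3 characters to the end (rotate left by 3).
On "vogmsjunjlujmku" that produces "msjunjlujmkuvog".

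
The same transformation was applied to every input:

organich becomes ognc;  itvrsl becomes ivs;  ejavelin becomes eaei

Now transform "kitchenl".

kthn

Looking at the pairs, the operation is to keep every other character starting from the first (positions 1st, 3rd, 5th, ...).
For "kitchenl" the result is "kthn".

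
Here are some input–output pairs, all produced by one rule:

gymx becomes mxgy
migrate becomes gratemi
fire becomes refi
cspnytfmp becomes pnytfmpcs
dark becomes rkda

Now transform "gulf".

lfgu

Rule — move the first 2 characters to the end (rotate left by 2).
On "gulf" that produces "lfgu".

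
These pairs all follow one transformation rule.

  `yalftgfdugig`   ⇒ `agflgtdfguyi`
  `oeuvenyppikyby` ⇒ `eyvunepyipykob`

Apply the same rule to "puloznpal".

Looking at the pairs, the operation is to swap the first and last characters, then swap each adjacent pair of characters (1↔2, 3↔4, ...).
For "puloznpal", step one produces "luloznpap"; step two turns that into "ulolnzapp".

ulolnzapp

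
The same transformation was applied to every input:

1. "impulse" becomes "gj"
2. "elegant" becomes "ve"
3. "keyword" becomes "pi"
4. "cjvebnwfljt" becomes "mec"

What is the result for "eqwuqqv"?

The transformation: keep one character in every 3, starting at position 3 (positions 3rd, 6th, 9th, ...), then shift every letter 9 places backward in the alphabet (wrapping around).
On "eqwuqqv": the first step gives "wq", and the second then gives "nh".

nh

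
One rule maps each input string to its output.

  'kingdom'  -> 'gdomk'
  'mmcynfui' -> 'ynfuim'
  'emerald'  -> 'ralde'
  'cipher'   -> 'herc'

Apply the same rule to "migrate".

ratem

Rule — move the first character to the end, then delete the first 2 characters.
Applying both steps to "migrate": "igratem", then "ratem".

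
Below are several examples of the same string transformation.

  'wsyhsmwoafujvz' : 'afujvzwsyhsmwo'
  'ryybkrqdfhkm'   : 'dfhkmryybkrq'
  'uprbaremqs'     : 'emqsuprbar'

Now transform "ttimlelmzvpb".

mzvpbttimlel

Rule — swap the front and back halves of the string, then move the first character to the end.
Working it through for "ttimlelmzvpb": intermediate "lmzvpbttimle", final "mzvpbttimlel".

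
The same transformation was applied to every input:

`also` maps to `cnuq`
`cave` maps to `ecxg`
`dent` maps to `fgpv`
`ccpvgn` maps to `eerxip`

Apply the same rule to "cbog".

edqi

Each output is the input with this applied: shift every letter 2 places forward in the alphabet (wrapping around).
So "cbog" becomes "edqi".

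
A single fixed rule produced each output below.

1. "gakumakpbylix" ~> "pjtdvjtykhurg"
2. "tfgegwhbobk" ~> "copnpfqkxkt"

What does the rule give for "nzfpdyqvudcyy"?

wioymhzedmlhh

The pattern: shift every letter 9 places forward in the alphabet (wrapping around).
So "nzfpdyqvudcyy" becomes "wioymhzedmlhh".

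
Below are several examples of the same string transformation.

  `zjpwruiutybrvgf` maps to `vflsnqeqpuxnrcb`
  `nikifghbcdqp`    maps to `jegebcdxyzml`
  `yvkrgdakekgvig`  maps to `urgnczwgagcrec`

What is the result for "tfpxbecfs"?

In each case the input is transformed by: shift every letter 4 places backward in the alphabet (wrapping around).
On "tfpxbecfs" that produces "pbltxaybo".

pbltxaybo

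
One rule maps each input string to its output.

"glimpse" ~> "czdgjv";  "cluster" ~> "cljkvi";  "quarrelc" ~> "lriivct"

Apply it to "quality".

Rule — delete the first character, then shift every letter 9 places backward in the alphabet (wrapping around).
Starting from "quality": after the first operation, "uality"; after the second, "lrczkp".
(Check on "glimpse": → "limpse" → "czdgjv" ✓)

lrczkp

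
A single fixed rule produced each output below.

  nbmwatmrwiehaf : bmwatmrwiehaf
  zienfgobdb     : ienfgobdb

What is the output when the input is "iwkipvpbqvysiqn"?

The pattern: delete the first character.
For "iwkipvpbqvysiqn" the result is "wkipvpbqvysiqn".

wkipvpbqvysiqn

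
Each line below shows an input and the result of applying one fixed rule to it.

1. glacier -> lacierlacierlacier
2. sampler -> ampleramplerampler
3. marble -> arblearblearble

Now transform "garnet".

arnetarnetarnet

What's happening: delete the first character, then write the whole string 3 times in a row.
Working it through for "garnet": intermediate "arnet", final "arnetarnetarnet".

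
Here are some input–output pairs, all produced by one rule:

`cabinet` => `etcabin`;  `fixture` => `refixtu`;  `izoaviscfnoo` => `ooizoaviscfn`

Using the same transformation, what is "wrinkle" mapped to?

Each output is the input with this applied: move the last 2 characters to the front (rotate right by 2).
Doing the same to "wrinkle": "lewrink".

lewrink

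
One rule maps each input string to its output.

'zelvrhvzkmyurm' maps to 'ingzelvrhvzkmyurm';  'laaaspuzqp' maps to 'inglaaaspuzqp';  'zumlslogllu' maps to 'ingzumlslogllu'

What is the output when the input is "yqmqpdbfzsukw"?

Rule — prepend "ing".
Applying that to "yqmqpdbfzsukw" gives "ingyqmqpdbfzsukw".

ingyqmqpdbfzsukw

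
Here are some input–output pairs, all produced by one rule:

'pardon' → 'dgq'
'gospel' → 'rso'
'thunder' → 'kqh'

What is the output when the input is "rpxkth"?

snk

Each output is the input with this applied: keep every other character starting from the second (positions 2nd, 4th, 6th, ...), then shift every letter 3 places forward in the alphabet (wrapping around).
"rpxkth" → "pkh" → "snk".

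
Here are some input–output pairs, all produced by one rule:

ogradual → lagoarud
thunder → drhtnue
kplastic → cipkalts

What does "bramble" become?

The transformation: swap each adjacent pair of characters (1↔2, 3↔4, ...), then move the last 2 characters to the front (rotate right by 2).
Working it through for "bramble": intermediate "rbmalbe", final "berbmal".

berbmal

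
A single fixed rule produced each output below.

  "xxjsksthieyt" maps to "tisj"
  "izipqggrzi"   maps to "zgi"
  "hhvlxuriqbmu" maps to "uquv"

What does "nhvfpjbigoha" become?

agjv

The pattern: keep one character in every 3, starting at position 3 (positions 3rd, 6th, 9th, ...), then reverse the string.
Applying both steps to "nhvfpjbigoha": "vjga", then "agjv".
(Check on "xxjsksthieyt": → "jsit" → "tisj" ✓)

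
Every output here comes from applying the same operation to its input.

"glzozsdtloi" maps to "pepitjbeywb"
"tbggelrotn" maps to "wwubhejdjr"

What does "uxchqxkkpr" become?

sxgnaafhkn

The rule is to shift every letter 10 places backward in the alphabet (wrapping around), then move the first 2 characters to the end (rotate left by 2).
Doing the same to "uxchqxkkpr": "sxgnaafhkn".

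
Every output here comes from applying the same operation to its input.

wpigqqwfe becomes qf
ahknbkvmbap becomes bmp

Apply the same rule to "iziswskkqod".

The transformation: delete the first 2 characters, then keep one character in every 3, starting at position 3 (positions 3rd, 6th, 9th, ...).
On "iziswskkqod" that produces "wkd".
(Check on "wpigqqwfe": → "igqqwfe" → "qf" ✓)

wkd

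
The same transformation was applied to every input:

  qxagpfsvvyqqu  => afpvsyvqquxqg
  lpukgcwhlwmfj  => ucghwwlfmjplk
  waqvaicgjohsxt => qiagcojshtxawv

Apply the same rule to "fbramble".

Each output is the input with this applied: swap each adjacent pair of characters (1↔2, 3↔4, ...), then move the first 3 characters to the end (rotate left by 3).
Applying both steps to "fbramble": "bfarbmel", then "rbmelbfa".

rbmelbfa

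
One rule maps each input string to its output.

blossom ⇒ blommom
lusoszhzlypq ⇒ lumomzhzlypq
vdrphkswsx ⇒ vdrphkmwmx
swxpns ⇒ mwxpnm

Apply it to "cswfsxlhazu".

cmwfmxlhazu

What's happening: replace every "s" with "m".
On "cswfsxlhazu" that produces "cmwfmxlhazu".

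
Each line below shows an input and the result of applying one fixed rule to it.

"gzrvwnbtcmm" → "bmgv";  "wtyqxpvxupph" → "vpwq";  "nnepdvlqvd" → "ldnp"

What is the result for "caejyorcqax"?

racj

The pattern: keep one character in every 3, starting at position 1 (positions 1st, 4th, 7th, ...), then move the first 2 characters to the end (rotate left by 2).
On "caejyorcqax": the first step gives "cjra", and the second then gives "racj".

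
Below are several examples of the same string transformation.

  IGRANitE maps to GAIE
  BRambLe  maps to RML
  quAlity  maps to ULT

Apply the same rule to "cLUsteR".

Looking at the pairs, the operation is to keep every other character starting from the second (positions 2nd, 4th, 6th, ...), then convert every letter to uppercase.
"cLUsteR" → "Lse" → "LSE".

LSE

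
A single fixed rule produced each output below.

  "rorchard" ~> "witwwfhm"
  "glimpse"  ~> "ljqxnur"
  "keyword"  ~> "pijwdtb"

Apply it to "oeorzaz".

The pattern: shift every letter 5 places forward in the alphabet (wrapping around), then take characters alternately from the front and the back (1st, last, 2nd, 2nd-last, ...).
So "oeorzaz" becomes "tejftew".

tejftew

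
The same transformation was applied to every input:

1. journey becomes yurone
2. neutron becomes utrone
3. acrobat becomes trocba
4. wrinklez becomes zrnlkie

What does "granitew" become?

The pattern: delete the first character, then sort the characters into reverse alphabetical order.
Starting from "granitew": after the first operation, "ranitew"; after the second, "wtrniea".
(Check on "journey": → "ourney" → "yurone" ✓)

wtrniea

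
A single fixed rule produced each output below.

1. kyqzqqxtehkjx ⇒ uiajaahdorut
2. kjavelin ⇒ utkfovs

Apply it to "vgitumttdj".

fqsdewddn

What's happening: shift every letter 10 places forward in the alphabet (wrapping around), then delete the last character.
On "vgitumttdj": the first step gives "fqsdewddnt", and the second then gives "fqsdewddn".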